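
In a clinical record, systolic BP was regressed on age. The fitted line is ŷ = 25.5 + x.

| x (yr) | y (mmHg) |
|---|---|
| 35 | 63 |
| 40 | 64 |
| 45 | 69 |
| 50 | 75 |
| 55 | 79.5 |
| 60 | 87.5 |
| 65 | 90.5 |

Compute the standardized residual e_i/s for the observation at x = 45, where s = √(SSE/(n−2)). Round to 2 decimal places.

-0.84

x=35: ŷ = 25.5 + 35 = 60.5; e = 63 − 60.5 = 2.5
x=40: ŷ = 25.5 + 40 = 65.5; e = 64 − 65.5 = -1.5
x=45: ŷ = 25.5 + 45 = 70.5; e = 69 − 70.5 = -1.5
x=50: ŷ = 25.5 + 50 = 75.5; e = 75 − 75.5 = -0.5
x=55: ŷ = 25.5 + 55 = 80.5; e = 79.5 − 80.5 = -1
x=60: ŷ = 25.5 + 60 = 85.5; e = 87.5 − 85.5 = 2
x=65: ŷ = 25.5 + 65 = 90.5; e = 90.5 − 90.5 = 0
SSE = 6.25 + 2.25 + 2.25 + 0.25 + 1 + 4 + 0 = 16
s = √(16/5) = 1.78885
e/s = -1.5 / 1.78885 = -0.84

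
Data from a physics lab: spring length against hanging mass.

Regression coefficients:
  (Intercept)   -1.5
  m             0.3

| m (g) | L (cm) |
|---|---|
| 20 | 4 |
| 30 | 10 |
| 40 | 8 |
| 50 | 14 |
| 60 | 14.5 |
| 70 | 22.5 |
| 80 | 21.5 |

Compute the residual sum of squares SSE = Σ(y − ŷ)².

SSE = 27

m=20: ŷ = -1.5 + 0.3·20 = 4.5; r = 4 − 4.5 = -0.5
m=30: ŷ = -1.5 + 0.3·30 = 7.5; r = 10 − 7.5 = 2.5
m=40: ŷ = -1.5 + 0.3·40 = 10.5; r = 8 − 10.5 = -2.5
m=50: ŷ = -1.5 + 0.3·50 = 13.5; r = 14 − 13.5 = 0.5
m=60: ŷ = -1.5 + 0.3·60 = 16.5; r = 14.5 − 16.5 = -2
m=70: ŷ = -1.5 + 0.3·70 = 19.5; r = 22.5 − 19.5 = 3
m=80: ŷ = -1.5 + 0.3·80 = 22.5; r = 21.5 − 22.5 = -1
SSE = 0.25 + 6.25 + 6.25 + 0.25 + 4 + 9 + 1 = 27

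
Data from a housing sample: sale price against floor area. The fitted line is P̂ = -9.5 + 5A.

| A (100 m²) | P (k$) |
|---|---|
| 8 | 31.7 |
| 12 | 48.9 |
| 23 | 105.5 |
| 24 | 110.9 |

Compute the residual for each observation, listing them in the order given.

1.2, -1.6, 0, 0.4

A=8: P̂ = -9.5 + 5·8 = 30.5; e = 31.7 − 30.5 = 1.2
A=12: P̂ = -9.5 + 5·12 = 50.5; e = 48.9 − 50.5 = -1.6
A=23: P̂ = -9.5 + 5·23 = 105.5; e = 105.5 − 105.5 = 0
A=24: P̂ = -9.5 + 5·24 = 110.5; e = 110.9 − 110.5 = 0.4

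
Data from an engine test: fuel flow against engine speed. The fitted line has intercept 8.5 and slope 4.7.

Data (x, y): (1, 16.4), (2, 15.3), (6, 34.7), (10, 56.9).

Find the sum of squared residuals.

x=1: ŷ = 8.5 + 4.7·1 = 13.2; r = 16.4 − 13.2 = 3.2
x=2: ŷ = 8.5 + 4.7·2 = 17.9; r = 15.3 − 17.9 = -2.6
x=6: ŷ = 8.5 + 4.7·6 = 36.7; r = 34.7 − 36.7 = -2
x=10: ŷ = 8.5 + 4.7·10 = 55.5; r = 56.9 − 55.5 = 1.4
SSE = 10.24 + 6.76 + 4 + 1.96 = 22.96

SSE = 22.96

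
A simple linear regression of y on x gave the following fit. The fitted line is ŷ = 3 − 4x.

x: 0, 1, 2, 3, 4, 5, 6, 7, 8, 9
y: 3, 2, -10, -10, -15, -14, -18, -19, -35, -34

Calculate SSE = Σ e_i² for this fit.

x=0: ŷ = 3 − 4·0 = 3; e = 3 − 3 = 0
x=1: ŷ = 3 − 4·1 = -1; e = 2 − (-1) = 3
x=2: ŷ = 3 − 4·2 = -5; e = -10 − (-5) = -5
x=3: ŷ = 3 − 4·3 = -9; e = -10 − (-9) = -1
x=4: ŷ = 3 − 4·4 = -13; e = -15 − (-13) = -2
x=5: ŷ = 3 − 4·5 = -17; e = -14 − (-17) = 3
x=6: ŷ = 3 − 4·6 = -21; e = -18 − (-21) = 3
x=7: ŷ = 3 − 4·7 = -25; e = -19 − (-25) = 6
x=8: ŷ = 3 − 4·8 = -29; e = -35 − (-29) = -6
x=9: ŷ = 3 − 4·9 = -33; e = -34 − (-33) = -1
SSE = 0 + 9 + 25 + 1 + 4 + 9 + 9 + 36 + 36 + 1 = 130

SSE = 130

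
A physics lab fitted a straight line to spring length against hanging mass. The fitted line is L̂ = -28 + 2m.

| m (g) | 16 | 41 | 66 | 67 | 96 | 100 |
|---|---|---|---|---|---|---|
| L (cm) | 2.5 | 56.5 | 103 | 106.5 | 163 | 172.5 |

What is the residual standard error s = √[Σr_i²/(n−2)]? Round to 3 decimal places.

m=16: L̂ = -28 + 2·16 = 4; r = 2.5 − 4 = -1.5
m=41: L̂ = -28 + 2·41 = 54; r = 56.5 − 54 = 2.5
m=66: L̂ = -28 + 2·66 = 104; r = 103 − 104 = -1
m=67: L̂ = -28 + 2·67 = 106; r = 106.5 − 106 = 0.5
m=96: L̂ = -28 + 2·96 = 164; r = 163 − 164 = -1
m=100: L̂ = -28 + 2·100 = 172; r = 172.5 − 172 = 0.5
SSE = 2.25 + 6.25 + 1 + 0.25 + 1 + 0.25 = 11
s = √(11/4) = √2.75 ≈ 1.658

s = 1.658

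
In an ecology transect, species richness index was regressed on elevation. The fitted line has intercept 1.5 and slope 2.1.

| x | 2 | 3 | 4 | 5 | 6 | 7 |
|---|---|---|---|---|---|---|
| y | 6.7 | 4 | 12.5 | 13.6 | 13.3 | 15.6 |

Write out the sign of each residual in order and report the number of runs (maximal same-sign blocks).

4 runs

x=2: ŷ = 1.5 + 2.1·2 = 5.7; e = 6.7 − 5.7 = 1
x=3: ŷ = 1.5 + 2.1·3 = 7.8; e = 4 − 7.8 = -3.8
x=4: ŷ = 1.5 + 2.1·4 = 9.9; e = 12.5 − 9.9 = 2.6
x=5: ŷ = 1.5 + 2.1·5 = 12; e = 13.6 − 12 = 1.6
x=6: ŷ = 1.5 + 2.1·6 = 14.1; e = 13.3 − 14.1 = -0.8
x=7: ŷ = 1.5 + 2.1·7 = 16.2; e = 15.6 − 16.2 = -0.6
Signs: + − + + − −
Runs: +×1, −×1, +×2, −×2 → 4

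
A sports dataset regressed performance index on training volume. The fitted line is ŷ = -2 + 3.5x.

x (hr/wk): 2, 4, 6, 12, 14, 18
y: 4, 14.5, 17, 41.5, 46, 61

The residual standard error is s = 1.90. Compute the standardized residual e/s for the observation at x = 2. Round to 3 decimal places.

-0.526

ŷ = -2 + 3.5·2 = 5
e = 4 − 5 = -1
e/s = -1 / 1.90 = -0.526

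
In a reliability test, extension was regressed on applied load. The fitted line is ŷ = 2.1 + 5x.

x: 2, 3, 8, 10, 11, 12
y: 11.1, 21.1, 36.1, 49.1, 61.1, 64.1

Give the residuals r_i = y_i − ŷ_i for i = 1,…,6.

-1, 4, -6, -3, 4, 2

x=2: ŷ = 2.1 + 5·2 = 12.1; r = 11.1 − 12.1 = -1
x=3: ŷ = 2.1 + 5·3 = 17.1; r = 21.1 − 17.1 = 4
x=8: ŷ = 2.1 + 5·8 = 42.1; r = 36.1 − 42.1 = -6
x=10: ŷ = 2.1 + 5·10 = 52.1; r = 49.1 − 52.1 = -3
x=11: ŷ = 2.1 + 5·11 = 57.1; r = 61.1 − 57.1 = 4
x=12: ŷ = 2.1 + 5·12 = 62.1; r = 64.1 − 62.1 = 2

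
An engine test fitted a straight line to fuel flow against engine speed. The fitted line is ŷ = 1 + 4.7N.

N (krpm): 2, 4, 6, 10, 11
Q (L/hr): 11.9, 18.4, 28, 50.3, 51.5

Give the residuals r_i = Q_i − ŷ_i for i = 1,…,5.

N=2: ŷ = 1 + 4.7·2 = 10.4; r = 11.9 − 10.4 = 1.5
N=4: ŷ = 1 + 4.7·4 = 19.8; r = 18.4 − 19.8 = -1.4
N=6: ŷ = 1 + 4.7·6 = 29.2; r = 28 − 29.2 = -1.2
N=10: ŷ = 1 + 4.7·10 = 48; r = 50.3 − 48 = 2.3
N=11: ŷ = 1 + 4.7·11 = 52.7; r = 51.5 − 52.7 = -1.2

1.5, -1.4, -1.2, 2.3, -1.2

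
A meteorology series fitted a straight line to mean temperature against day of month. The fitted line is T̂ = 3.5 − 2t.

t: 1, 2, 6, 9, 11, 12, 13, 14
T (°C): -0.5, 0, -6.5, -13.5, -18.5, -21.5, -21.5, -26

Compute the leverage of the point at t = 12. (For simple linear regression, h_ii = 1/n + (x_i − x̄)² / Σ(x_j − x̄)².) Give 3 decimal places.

t̄ = (1 + 2 + 6 + 9 + 11 + 12 + 13 + 14)/8 = 8.5
Σ(t − t̄)² = 56.25 + 42.25 + 6.25 + 0.25 + 6.25 + 12.25 + 20.25 + 30.25 = 174
h = 1/8 + (3.5)²/174 = 0.125 + 0.0704023 = 0.195

h = 0.195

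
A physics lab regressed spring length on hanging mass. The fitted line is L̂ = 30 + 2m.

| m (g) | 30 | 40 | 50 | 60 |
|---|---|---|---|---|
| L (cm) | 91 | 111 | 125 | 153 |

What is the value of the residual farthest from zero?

m=30: L̂ = 30 + 2·30 = 90; r = 91 − 90 = 1
m=40: L̂ = 30 + 2·40 = 110; r = 111 − 110 = 1
m=50: L̂ = 30 + 2·50 = 130; r = 125 − 130 = -5
m=60: L̂ = 30 + 2·60 = 150; r = 153 − 150 = 3
Largest |r| is 5 at m = 50, residual -5.

r = -5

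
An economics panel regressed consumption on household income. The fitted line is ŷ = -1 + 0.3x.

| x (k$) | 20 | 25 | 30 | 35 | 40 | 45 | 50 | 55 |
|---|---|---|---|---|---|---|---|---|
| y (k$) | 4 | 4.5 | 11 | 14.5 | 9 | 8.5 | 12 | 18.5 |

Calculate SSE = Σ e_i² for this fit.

x=20: ŷ = -1 + 0.3·20 = 5; e = 4 − 5 = -1
x=25: ŷ = -1 + 0.3·25 = 6.5; e = 4.5 − 6.5 = -2
x=30: ŷ = -1 + 0.3·30 = 8; e = 11 − 8 = 3
x=35: ŷ = -1 + 0.3·35 = 9.5; e = 14.5 − 9.5 = 5
x=40: ŷ = -1 + 0.3·40 = 11; e = 9 − 11 = -2
x=45: ŷ = -1 + 0.3·45 = 12.5; e = 8.5 − 12.5 = -4
x=50: ŷ = -1 + 0.3·50 = 14; e = 12 − 14 = -2
x=55: ŷ = -1 + 0.3·55 = 15.5; e = 18.5 − 15.5 = 3
SSE = 1 + 4 + 9 + 25 + 4 + 16 + 4 + 9 = 72

SSE = 72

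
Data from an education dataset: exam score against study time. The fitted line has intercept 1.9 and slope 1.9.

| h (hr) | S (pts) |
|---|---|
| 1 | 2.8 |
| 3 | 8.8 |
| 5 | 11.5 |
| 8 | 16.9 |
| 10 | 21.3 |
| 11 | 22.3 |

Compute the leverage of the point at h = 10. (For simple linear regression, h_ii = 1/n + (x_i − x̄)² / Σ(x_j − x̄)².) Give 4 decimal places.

h = 0.3361

h̄ = (1 + 3 + 5 + 8 + 10 + 11)/6 = 6.33333
Σ(h − h̄)² = 28.4444 + 11.1111 + 1.77778 + 2.77778 + 13.4444 + 21.7778 = 79.3333
h = 1/6 + (3.66667)²/79.3333 = 0.166667 + 0.169468 = 0.3361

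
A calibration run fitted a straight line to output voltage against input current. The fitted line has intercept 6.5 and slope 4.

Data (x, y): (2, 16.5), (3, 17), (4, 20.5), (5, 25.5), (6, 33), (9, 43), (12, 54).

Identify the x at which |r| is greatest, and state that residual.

x = 6, r = 2.5

x=2: ŷ = 6.5 + 4·2 = 14.5; r = 16.5 − 14.5 = 2
x=3: ŷ = 6.5 + 4·3 = 18.5; r = 17 − 18.5 = -1.5
x=4: ŷ = 6.5 + 4·4 = 22.5; r = 20.5 − 22.5 = -2
x=5: ŷ = 6.5 + 4·5 = 26.5; r = 25.5 − 26.5 = -1
x=6: ŷ = 6.5 + 4·6 = 30.5; r = 33 − 30.5 = 2.5
x=9: ŷ = 6.5 + 4·9 = 42.5; r = 43 − 42.5 = 0.5
x=12: ŷ = 6.5 + 4·12 = 54.5; r = 54 − 54.5 = -0.5
Largest |r| is 2.5 at x = 6, residual 2.5.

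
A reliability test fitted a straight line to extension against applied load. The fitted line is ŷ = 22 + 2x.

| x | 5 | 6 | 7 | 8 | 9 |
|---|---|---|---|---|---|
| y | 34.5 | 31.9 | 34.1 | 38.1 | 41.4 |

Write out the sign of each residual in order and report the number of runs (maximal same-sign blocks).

x=5: ŷ = 22 + 2·5 = 32; e = 34.5 − 32 = 2.5
x=6: ŷ = 22 + 2·6 = 34; e = 31.9 − 34 = -2.1
x=7: ŷ = 22 + 2·7 = 36; e = 34.1 − 36 = -1.9
x=8: ŷ = 22 + 2·8 = 38; e = 38.1 − 38 = 0.1
x=9: ŷ = 22 + 2·9 = 40; e = 41.4 − 40 = 1.4
Signs: + − − + +
Runs: +×1, −×2, +×2 → 3

3 runs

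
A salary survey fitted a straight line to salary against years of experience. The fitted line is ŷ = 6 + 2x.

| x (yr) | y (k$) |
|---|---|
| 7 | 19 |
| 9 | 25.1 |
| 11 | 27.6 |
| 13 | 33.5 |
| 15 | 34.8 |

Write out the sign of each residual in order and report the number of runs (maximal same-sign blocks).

x=7: ŷ = 6 + 2·7 = 20; e = 19 − 20 = -1
x=9: ŷ = 6 + 2·9 = 24; e = 25.1 − 24 = 1.1
x=11: ŷ = 6 + 2·11 = 28; e = 27.6 − 28 = -0.4
x=13: ŷ = 6 + 2·13 = 32; e = 33.5 − 32 = 1.5
x=15: ŷ = 6 + 2·15 = 36; e = 34.8 − 36 = -1.2
Signs: − + − + −
Runs: −×1, +×1, −×1, +×1, −×1 → 5

5 runs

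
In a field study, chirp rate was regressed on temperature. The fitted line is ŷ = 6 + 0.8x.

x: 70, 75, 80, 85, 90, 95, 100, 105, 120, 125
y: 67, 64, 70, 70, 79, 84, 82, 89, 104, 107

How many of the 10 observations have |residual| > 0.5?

9

x=70: ŷ = 6 + 0.8·70 = 62; e = 67 − 62 = 5
x=75: ŷ = 6 + 0.8·75 = 66; e = 64 − 66 = -2
x=80: ŷ = 6 + 0.8·80 = 70; e = 70 − 70 = 0
x=85: ŷ = 6 + 0.8·85 = 74; e = 70 − 74 = -4
x=90: ŷ = 6 + 0.8·90 = 78; e = 79 − 78 = 1
x=95: ŷ = 6 + 0.8·95 = 82; e = 84 − 82 = 2
x=100: ŷ = 6 + 0.8·100 = 86; e = 82 − 86 = -4
x=105: ŷ = 6 + 0.8·105 = 90; e = 89 − 90 = -1
x=120: ŷ = 6 + 0.8·120 = 102; e = 104 − 102 = 2
x=125: ŷ = 6 + 0.8·125 = 106; e = 107 − 106 = 1
|e| > 0.5: x=70 (|e|=5), x=75 (|e|=2), x=85 (|e|=4), x=90 (|e|=1), x=95 (|e|=2), x=100 (|e|=4), x=105 (|e|=1), x=120 (|e|=2), x=125 (|e|=1) → 9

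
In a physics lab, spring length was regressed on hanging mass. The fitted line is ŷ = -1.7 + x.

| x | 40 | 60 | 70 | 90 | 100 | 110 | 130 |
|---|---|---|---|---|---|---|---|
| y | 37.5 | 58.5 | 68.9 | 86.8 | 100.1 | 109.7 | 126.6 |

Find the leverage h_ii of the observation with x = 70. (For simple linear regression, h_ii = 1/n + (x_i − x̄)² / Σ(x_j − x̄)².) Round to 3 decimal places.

x̄ = (40 + 60 + 70 + 90 + 100 + 110 + 130)/7 = 85.7143
Σ(x − x̄)² = 2089.8 + 661.224 + 246.939 + 18.3673 + 204.082 + 589.796 + 1961.22 = 5771.43
h = 1/7 + (-15.7143)²/5771.43 = 0.142857 + 0.0427864 = 0.186

h = 0.186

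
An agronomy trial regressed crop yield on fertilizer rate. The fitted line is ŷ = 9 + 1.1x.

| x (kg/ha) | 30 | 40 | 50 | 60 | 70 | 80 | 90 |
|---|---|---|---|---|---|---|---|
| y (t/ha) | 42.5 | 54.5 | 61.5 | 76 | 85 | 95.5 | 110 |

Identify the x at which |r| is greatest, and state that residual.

x = 50, r = -2.5

x=30: ŷ = 9 + 1.1·30 = 42; r = 42.5 − 42 = 0.5
x=40: ŷ = 9 + 1.1·40 = 53; r = 54.5 − 53 = 1.5
x=50: ŷ = 9 + 1.1·50 = 64; r = 61.5 − 64 = -2.5
x=60: ŷ = 9 + 1.1·60 = 75; r = 76 − 75 = 1
x=70: ŷ = 9 + 1.1·70 = 86; r = 85 − 86 = -1
x=80: ŷ = 9 + 1.1·80 = 97; r = 95.5 − 97 = -1.5
x=90: ŷ = 9 + 1.1·90 = 108; r = 110 − 108 = 2
Largest |r| is 2.5 at x = 50, residual -2.5.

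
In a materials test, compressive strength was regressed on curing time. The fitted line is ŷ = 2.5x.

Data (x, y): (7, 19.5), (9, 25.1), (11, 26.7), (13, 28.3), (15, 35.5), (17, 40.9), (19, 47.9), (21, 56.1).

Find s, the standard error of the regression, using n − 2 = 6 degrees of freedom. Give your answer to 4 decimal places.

s = 2.8496

x=7: ŷ = 2.5·7 = 17.5; e = 19.5 − 17.5 = 2
x=9: ŷ = 2.5·9 = 22.5; e = 25.1 − 22.5 = 2.6
x=11: ŷ = 2.5·11 = 27.5; e = 26.7 − 27.5 = -0.8
x=13: ŷ = 2.5·13 = 32.5; e = 28.3 − 32.5 = -4.2
x=15: ŷ = 2.5·15 = 37.5; e = 35.5 − 37.5 = -2
x=17: ŷ = 2.5·17 = 42.5; e = 40.9 − 42.5 = -1.6
x=19: ŷ = 2.5·19 = 47.5; e = 47.9 − 47.5 = 0.4
x=21: ŷ = 2.5·21 = 52.5; e = 56.1 − 52.5 = 3.6
SSE = 4 + 6.76 + 0.64 + 17.64 + 4 + 2.56 + 0.16 + 12.96 = 48.72
s = √(48.72/6) = √8.12 ≈ 2.8496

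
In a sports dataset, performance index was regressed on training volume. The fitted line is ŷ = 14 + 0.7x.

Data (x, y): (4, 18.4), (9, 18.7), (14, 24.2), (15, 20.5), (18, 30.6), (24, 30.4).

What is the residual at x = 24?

ŷ = 14 + 0.7·24 = 30.8
e = 30.4 − 30.8 = -0.4

e = -0.4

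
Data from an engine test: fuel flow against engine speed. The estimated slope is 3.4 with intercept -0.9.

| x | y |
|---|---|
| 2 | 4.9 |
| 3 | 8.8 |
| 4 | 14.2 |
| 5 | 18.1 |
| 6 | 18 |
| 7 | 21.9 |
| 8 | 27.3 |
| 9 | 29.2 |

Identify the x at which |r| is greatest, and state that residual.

x=2: ŷ = -0.9 + 3.4·2 = 5.9; r = 4.9 − 5.9 = -1
x=3: ŷ = -0.9 + 3.4·3 = 9.3; r = 8.8 − 9.3 = -0.5
x=4: ŷ = -0.9 + 3.4·4 = 12.7; r = 14.2 − 12.7 = 1.5
x=5: ŷ = -0.9 + 3.4·5 = 16.1; r = 18.1 − 16.1 = 2
x=6: ŷ = -0.9 + 3.4·6 = 19.5; r = 18 − 19.5 = -1.5
x=7: ŷ = -0.9 + 3.4·7 = 22.9; r = 21.9 − 22.9 = -1
x=8: ŷ = -0.9 + 3.4·8 = 26.3; r = 27.3 − 26.3 = 1
x=9: ŷ = -0.9 + 3.4·9 = 29.7; r = 29.2 − 29.7 = -0.5
Largest |r| is 2 at x = 5, residual 2.

x = 5, r = 2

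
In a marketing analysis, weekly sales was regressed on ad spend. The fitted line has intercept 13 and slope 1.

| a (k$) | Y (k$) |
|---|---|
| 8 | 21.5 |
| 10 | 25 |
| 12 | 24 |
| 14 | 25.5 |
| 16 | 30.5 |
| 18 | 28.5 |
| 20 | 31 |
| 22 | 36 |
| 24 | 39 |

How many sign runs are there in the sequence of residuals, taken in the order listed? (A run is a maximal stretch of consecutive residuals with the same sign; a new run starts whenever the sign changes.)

5 runs

a=8: ŷ = 13 + 8 = 21; r = 21.5 − 21 = 0.5
a=10: ŷ = 13 + 10 = 23; r = 25 − 23 = 2
a=12: ŷ = 13 + 12 = 25; r = 24 − 25 = -1
a=14: ŷ = 13 + 14 = 27; r = 25.5 − 27 = -1.5
a=16: ŷ = 13 + 16 = 29; r = 30.5 − 29 = 1.5
a=18: ŷ = 13 + 18 = 31; r = 28.5 − 31 = -2.5
a=20: ŷ = 13 + 20 = 33; r = 31 − 33 = -2
a=22: ŷ = 13 + 22 = 35; r = 36 − 35 = 1
a=24: ŷ = 13 + 24 = 37; r = 39 − 37 = 2
Signs: + + − − + − − + +
Runs: +×2, −×2, +×1, −×2, +×2 → 5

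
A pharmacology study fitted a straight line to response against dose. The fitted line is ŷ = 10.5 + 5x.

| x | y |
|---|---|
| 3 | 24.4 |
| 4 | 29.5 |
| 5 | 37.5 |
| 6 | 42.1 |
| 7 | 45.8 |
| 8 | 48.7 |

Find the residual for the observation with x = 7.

ŷ = 10.5 + 5·7 = 45.5
r = 45.8 − 45.5 = 0.3

r = 0.3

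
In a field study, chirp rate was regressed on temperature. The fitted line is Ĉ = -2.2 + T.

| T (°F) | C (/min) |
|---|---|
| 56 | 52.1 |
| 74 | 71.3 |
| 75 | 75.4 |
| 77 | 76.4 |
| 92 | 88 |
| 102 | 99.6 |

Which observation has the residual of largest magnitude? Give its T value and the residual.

T=56: Ĉ = -2.2 + 56 = 53.8; e = 52.1 − 53.8 = -1.7
T=74: Ĉ = -2.2 + 74 = 71.8; e = 71.3 − 71.8 = -0.5
T=75: Ĉ = -2.2 + 75 = 72.8; e = 75.4 − 72.8 = 2.6
T=77: Ĉ = -2.2 + 77 = 74.8; e = 76.4 − 74.8 = 1.6
T=92: Ĉ = -2.2 + 92 = 89.8; e = 88 − 89.8 = -1.8
T=102: Ĉ = -2.2 + 102 = 99.8; e = 99.6 − 99.8 = -0.2
Largest |e| is 2.6 at T = 75, residual 2.6.

T = 75, e = 2.6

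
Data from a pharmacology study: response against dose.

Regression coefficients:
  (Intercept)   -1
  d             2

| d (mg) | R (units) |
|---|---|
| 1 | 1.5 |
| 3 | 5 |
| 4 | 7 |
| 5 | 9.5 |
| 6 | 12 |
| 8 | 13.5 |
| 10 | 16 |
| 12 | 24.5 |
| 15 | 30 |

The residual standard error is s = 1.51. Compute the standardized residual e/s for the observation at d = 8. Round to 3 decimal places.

-0.993

R̂ = -1 + 2·8 = 15
e = 13.5 − 15 = -1.5
e/s = -1.5 / 1.51 = -0.993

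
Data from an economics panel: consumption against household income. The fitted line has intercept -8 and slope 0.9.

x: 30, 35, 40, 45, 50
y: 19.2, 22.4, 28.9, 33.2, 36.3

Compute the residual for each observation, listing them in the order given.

x=30: ŷ = -8 + 0.9·30 = 19; e = 19.2 − 19 = 0.2
x=35: ŷ = -8 + 0.9·35 = 23.5; e = 22.4 − 23.5 = -1.1
x=40: ŷ = -8 + 0.9·40 = 28; e = 28.9 − 28 = 0.9
x=45: ŷ = -8 + 0.9·45 = 32.5; e = 33.2 − 32.5 = 0.7
x=50: ŷ = -8 + 0.9·50 = 37; e = 36.3 − 37 = -0.7

0.2, -1.1, 0.9, 0.7, -0.7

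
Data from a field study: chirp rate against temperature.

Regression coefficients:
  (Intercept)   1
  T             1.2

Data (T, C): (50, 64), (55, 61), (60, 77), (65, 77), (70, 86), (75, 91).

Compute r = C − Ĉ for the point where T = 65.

Ĉ = 1 + 1.2·65 = 79
r = 77 − 79 = -2

r = -2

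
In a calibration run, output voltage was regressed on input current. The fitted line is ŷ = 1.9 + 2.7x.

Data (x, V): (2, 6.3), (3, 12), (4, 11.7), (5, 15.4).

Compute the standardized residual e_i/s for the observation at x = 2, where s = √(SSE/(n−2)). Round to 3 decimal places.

x=2: ŷ = 1.9 + 2.7·2 = 7.3; e = 6.3 − 7.3 = -1
x=3: ŷ = 1.9 + 2.7·3 = 10; e = 12 − 10 = 2
x=4: ŷ = 1.9 + 2.7·4 = 12.7; e = 11.7 − 12.7 = -1
x=5: ŷ = 1.9 + 2.7·5 = 15.4; e = 15.4 − 15.4 = 0
SSE = 1 + 4 + 1 + 0 = 6
s = √(6/2) = 1.73205
e/s = -1 / 1.73205 = -0.577

-0.577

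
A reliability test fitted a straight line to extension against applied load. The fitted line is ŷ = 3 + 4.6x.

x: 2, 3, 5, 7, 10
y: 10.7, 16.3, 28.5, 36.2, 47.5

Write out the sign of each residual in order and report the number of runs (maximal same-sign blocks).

3 runs

x=2: ŷ = 3 + 4.6·2 = 12.2; r = 10.7 − 12.2 = -1.5
x=3: ŷ = 3 + 4.6·3 = 16.8; r = 16.3 − 16.8 = -0.5
x=5: ŷ = 3 + 4.6·5 = 26; r = 28.5 − 26 = 2.5
x=7: ŷ = 3 + 4.6·7 = 35.2; r = 36.2 − 35.2 = 1
x=10: ŷ = 3 + 4.6·10 = 49; r = 47.5 − 49 = -1.5
Signs: − − + + −
Runs: −×2, +×2, −×1 → 3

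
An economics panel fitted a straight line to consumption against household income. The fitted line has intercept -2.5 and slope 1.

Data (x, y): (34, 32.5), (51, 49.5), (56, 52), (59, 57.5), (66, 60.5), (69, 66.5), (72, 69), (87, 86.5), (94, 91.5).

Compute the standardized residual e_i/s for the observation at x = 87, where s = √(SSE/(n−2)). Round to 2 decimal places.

x=34: ŷ = -2.5 + 34 = 31.5; e = 32.5 − 31.5 = 1
x=51: ŷ = -2.5 + 51 = 48.5; e = 49.5 − 48.5 = 1
x=56: ŷ = -2.5 + 56 = 53.5; e = 52 − 53.5 = -1.5
x=59: ŷ = -2.5 + 59 = 56.5; e = 57.5 − 56.5 = 1
x=66: ŷ = -2.5 + 66 = 63.5; e = 60.5 − 63.5 = -3
x=69: ŷ = -2.5 + 69 = 66.5; e = 66.5 − 66.5 = 0
x=72: ŷ = -2.5 + 72 = 69.5; e = 69 − 69.5 = -0.5
x=87: ŷ = -2.5 + 87 = 84.5; e = 86.5 − 84.5 = 2
x=94: ŷ = -2.5 + 94 = 91.5; e = 91.5 − 91.5 = 0
SSE = 1 + 1 + 2.25 + 1 + 9 + 0 + 0.25 + 4 + 0 = 18.5
s = √(18.5/7) = 1.62569
e/s = 2 / 1.62569 = 1.23

1.23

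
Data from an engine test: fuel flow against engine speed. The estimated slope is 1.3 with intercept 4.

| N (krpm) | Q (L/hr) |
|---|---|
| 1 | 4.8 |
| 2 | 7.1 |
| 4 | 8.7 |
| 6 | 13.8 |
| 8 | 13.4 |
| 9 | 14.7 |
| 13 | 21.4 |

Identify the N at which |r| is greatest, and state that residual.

N = 6, r = 2

N=1: Q̂ = 4 + 1.3·1 = 5.3; r = 4.8 − 5.3 = -0.5
N=2: Q̂ = 4 + 1.3·2 = 6.6; r = 7.1 − 6.6 = 0.5
N=4: Q̂ = 4 + 1.3·4 = 9.2; r = 8.7 − 9.2 = -0.5
N=6: Q̂ = 4 + 1.3·6 = 11.8; r = 13.8 − 11.8 = 2
N=8: Q̂ = 4 + 1.3·8 = 14.4; r = 13.4 − 14.4 = -1
N=9: Q̂ = 4 + 1.3·9 = 15.7; r = 14.7 − 15.7 = -1
N=13: Q̂ = 4 + 1.3·13 = 20.9; r = 21.4 − 20.9 = 0.5
Largest |r| is 2 at N = 6, residual 2.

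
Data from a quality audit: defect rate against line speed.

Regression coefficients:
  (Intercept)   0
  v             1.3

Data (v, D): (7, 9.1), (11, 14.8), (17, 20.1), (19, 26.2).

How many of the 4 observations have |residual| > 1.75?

1

v=7: D̂ = 1.3·7 = 9.1; e = 9.1 − 9.1 = 0
v=11: D̂ = 1.3·11 = 14.3; e = 14.8 − 14.3 = 0.5
v=17: D̂ = 1.3·17 = 22.1; e = 20.1 − 22.1 = -2
v=19: D̂ = 1.3·19 = 24.7; e = 26.2 − 24.7 = 1.5
|e| > 1.75: v=17 (|e|=2) → 1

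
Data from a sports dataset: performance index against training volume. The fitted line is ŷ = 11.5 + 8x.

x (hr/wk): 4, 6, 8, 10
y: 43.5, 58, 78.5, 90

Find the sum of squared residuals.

SSE = 13.5

x=4: ŷ = 11.5 + 8·4 = 43.5; r = 43.5 − 43.5 = 0
x=6: ŷ = 11.5 + 8·6 = 59.5; r = 58 − 59.5 = -1.5
x=8: ŷ = 11.5 + 8·8 = 75.5; r = 78.5 − 75.5 = 3
x=10: ŷ = 11.5 + 8·10 = 91.5; r = 90 − 91.5 = -1.5
SSE = 0 + 2.25 + 9 + 2.25 = 13.5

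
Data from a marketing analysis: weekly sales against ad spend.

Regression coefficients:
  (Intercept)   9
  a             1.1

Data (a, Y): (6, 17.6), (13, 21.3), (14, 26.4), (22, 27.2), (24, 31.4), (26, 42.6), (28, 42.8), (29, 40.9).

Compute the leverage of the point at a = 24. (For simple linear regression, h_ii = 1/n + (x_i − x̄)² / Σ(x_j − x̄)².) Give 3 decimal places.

h = 0.154

ā = (6 + 13 + 14 + 22 + 24 + 26 + 28 + 29)/8 = 20.25
Σ(a − ā)² = 203.062 + 52.5625 + 39.0625 + 3.0625 + 14.0625 + 33.0625 + 60.0625 + 76.5625 = 481.5
h = 1/8 + (3.75)²/481.5 = 0.125 + 0.0292056 = 0.154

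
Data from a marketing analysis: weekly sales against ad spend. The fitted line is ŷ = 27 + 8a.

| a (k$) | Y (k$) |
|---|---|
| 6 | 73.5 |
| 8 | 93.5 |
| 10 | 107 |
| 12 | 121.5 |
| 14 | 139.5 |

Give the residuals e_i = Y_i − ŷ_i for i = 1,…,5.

a=6: ŷ = 27 + 8·6 = 75; e = 73.5 − 75 = -1.5
a=8: ŷ = 27 + 8·8 = 91; e = 93.5 − 91 = 2.5
a=10: ŷ = 27 + 8·10 = 107; e = 107 − 107 = 0
a=12: ŷ = 27 + 8·12 = 123; e = 121.5 − 123 = -1.5
a=14: ŷ = 27 + 8·14 = 139; e = 139.5 − 139 = 0.5

-1.5, 2.5, 0, -1.5, 0.5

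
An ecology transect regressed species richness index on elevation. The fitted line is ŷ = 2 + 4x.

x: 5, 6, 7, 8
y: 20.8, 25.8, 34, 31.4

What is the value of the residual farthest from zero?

e = 4

x=5: ŷ = 2 + 4·5 = 22; e = 20.8 − 22 = -1.2
x=6: ŷ = 2 + 4·6 = 26; e = 25.8 − 26 = -0.2
x=7: ŷ = 2 + 4·7 = 30; e = 34 − 30 = 4
x=8: ŷ = 2 + 4·8 = 34; e = 31.4 − 34 = -2.6
Largest |e| is 4 at x = 7, residual 4.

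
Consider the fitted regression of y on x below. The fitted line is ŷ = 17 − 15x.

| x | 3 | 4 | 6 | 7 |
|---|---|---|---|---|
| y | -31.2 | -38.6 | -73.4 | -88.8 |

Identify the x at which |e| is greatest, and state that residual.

x=3: ŷ = 17 − 15·3 = -28; e = -31.2 − (-28) = -3.2
x=4: ŷ = 17 − 15·4 = -43; e = -38.6 − (-43) = 4.4
x=6: ŷ = 17 − 15·6 = -73; e = -73.4 − (-73) = -0.4
x=7: ŷ = 17 − 15·7 = -88; e = -88.8 − (-88) = -0.8
Largest |e| is 4.4 at x = 4, residual 4.4.

x = 4, e = 4.4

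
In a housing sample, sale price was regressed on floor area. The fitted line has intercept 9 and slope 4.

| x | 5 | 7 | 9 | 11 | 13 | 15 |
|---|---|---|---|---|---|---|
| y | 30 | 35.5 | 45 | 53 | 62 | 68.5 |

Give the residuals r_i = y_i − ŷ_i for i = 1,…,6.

x=5: ŷ = 9 + 4·5 = 29; r = 30 − 29 = 1
x=7: ŷ = 9 + 4·7 = 37; r = 35.5 − 37 = -1.5
x=9: ŷ = 9 + 4·9 = 45; r = 45 − 45 = 0
x=11: ŷ = 9 + 4·11 = 53; r = 53 − 53 = 0
x=13: ŷ = 9 + 4·13 = 61; r = 62 − 61 = 1
x=15: ŷ = 9 + 4·15 = 69; r = 68.5 − 69 = -0.5

1, -1.5, 0, 0, 1, -0.5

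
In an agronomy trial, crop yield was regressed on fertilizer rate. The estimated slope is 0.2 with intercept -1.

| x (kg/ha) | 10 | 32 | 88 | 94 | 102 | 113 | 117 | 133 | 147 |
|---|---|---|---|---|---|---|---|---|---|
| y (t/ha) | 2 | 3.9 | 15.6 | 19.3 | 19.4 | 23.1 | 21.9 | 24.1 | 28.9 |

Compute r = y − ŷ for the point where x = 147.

ŷ = -1 + 0.2·147 = 28.4
r = 28.9 − 28.4 = 0.5

r = 0.5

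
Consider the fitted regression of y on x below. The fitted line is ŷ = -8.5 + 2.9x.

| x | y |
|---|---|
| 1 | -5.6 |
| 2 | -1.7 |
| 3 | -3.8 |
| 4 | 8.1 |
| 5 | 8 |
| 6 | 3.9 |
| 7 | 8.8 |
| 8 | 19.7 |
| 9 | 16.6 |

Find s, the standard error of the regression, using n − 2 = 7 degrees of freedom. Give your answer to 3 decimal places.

x=1: ŷ = -8.5 + 2.9·1 = -5.6; r = -5.6 − (-5.6) = 0
x=2: ŷ = -8.5 + 2.9·2 = -2.7; r = -1.7 − (-2.7) = 1
x=3: ŷ = -8.5 + 2.9·3 = 0.2; r = -3.8 − 0.2 = -4
x=4: ŷ = -8.5 + 2.9·4 = 3.1; r = 8.1 − 3.1 = 5
x=5: ŷ = -8.5 + 2.9·5 = 6; r = 8 − 6 = 2
x=6: ŷ = -8.5 + 2.9·6 = 8.9; r = 3.9 − 8.9 = -5
x=7: ŷ = -8.5 + 2.9·7 = 11.8; r = 8.8 − 11.8 = -3
x=8: ŷ = -8.5 + 2.9·8 = 14.7; r = 19.7 − 14.7 = 5
x=9: ŷ = -8.5 + 2.9·9 = 17.6; r = 16.6 − 17.6 = -1
SSE = 0 + 1 + 16 + 25 + 4 + 25 + 9 + 25 + 1 = 106
s = √(106/7) = √15.1429 ≈ 3.891

s = 3.891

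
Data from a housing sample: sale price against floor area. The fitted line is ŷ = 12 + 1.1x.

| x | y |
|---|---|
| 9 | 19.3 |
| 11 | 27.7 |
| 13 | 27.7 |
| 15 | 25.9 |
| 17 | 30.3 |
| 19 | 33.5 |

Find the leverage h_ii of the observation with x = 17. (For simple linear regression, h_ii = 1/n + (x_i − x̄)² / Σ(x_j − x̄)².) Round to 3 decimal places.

x̄ = (9 + 11 + 13 + 15 + 17 + 19)/6 = 14
Σ(x − x̄)² = 25 + 9 + 1 + 1 + 9 + 25 = 70
h = 1/6 + (3)²/70 = 0.166667 + 0.128571 = 0.295

h = 0.295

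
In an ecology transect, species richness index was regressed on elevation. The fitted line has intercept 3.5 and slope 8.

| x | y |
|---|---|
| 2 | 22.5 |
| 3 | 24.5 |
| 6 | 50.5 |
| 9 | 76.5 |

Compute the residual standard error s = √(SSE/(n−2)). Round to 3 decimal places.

s = 3.162

x=2: ŷ = 3.5 + 8·2 = 19.5; e = 22.5 − 19.5 = 3
x=3: ŷ = 3.5 + 8·3 = 27.5; e = 24.5 − 27.5 = -3
x=6: ŷ = 3.5 + 8·6 = 51.5; e = 50.5 − 51.5 = -1
x=9: ŷ = 3.5 + 8·9 = 75.5; e = 76.5 − 75.5 = 1
SSE = 9 + 9 + 1 + 1 = 20
s = √(20/2) = √10 ≈ 3.162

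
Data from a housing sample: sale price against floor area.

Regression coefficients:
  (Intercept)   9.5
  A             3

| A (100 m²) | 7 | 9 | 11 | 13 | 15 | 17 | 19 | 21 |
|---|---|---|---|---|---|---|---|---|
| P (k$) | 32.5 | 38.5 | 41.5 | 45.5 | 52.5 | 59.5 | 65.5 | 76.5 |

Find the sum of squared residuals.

A=7: P̂ = 9.5 + 3·7 = 30.5; e = 32.5 − 30.5 = 2
A=9: P̂ = 9.5 + 3·9 = 36.5; e = 38.5 − 36.5 = 2
A=11: P̂ = 9.5 + 3·11 = 42.5; e = 41.5 − 42.5 = -1
A=13: P̂ = 9.5 + 3·13 = 48.5; e = 45.5 − 48.5 = -3
A=15: P̂ = 9.5 + 3·15 = 54.5; e = 52.5 − 54.5 = -2
A=17: P̂ = 9.5 + 3·17 = 60.5; e = 59.5 − 60.5 = -1
A=19: P̂ = 9.5 + 3·19 = 66.5; e = 65.5 − 66.5 = -1
A=21: P̂ = 9.5 + 3·21 = 72.5; e = 76.5 − 72.5 = 4
SSE = 4 + 4 + 1 + 9 + 4 + 1 + 1 + 16 = 40

SSE = 40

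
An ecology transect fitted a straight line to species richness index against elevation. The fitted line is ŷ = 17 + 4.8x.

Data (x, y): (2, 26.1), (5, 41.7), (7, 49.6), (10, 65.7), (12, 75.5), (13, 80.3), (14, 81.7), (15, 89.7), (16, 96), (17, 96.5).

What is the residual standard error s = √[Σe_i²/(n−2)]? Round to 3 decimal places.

s = 1.575

x=2: ŷ = 17 + 4.8·2 = 26.6; e = 26.1 − 26.6 = -0.5
x=5: ŷ = 17 + 4.8·5 = 41; e = 41.7 − 41 = 0.7
x=7: ŷ = 17 + 4.8·7 = 50.6; e = 49.6 − 50.6 = -1
x=10: ŷ = 17 + 4.8·10 = 65; e = 65.7 − 65 = 0.7
x=12: ŷ = 17 + 4.8·12 = 74.6; e = 75.5 − 74.6 = 0.9
x=13: ŷ = 17 + 4.8·13 = 79.4; e = 80.3 − 79.4 = 0.9
x=14: ŷ = 17 + 4.8·14 = 84.2; e = 81.7 − 84.2 = -2.5
x=15: ŷ = 17 + 4.8·15 = 89; e = 89.7 − 89 = 0.7
x=16: ŷ = 17 + 4.8·16 = 93.8; e = 96 − 93.8 = 2.2
x=17: ŷ = 17 + 4.8·17 = 98.6; e = 96.5 − 98.6 = -2.1
SSE = 0.25 + 0.49 + 1 + 0.49 + 0.81 + 0.81 + 6.25 + 0.49 + 4.84 + 4.41 = 19.84
s = √(19.84/8) = √2.48 ≈ 1.575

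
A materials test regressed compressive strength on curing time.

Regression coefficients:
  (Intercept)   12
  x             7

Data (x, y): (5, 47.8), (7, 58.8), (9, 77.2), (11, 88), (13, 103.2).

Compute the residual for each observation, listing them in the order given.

0.8, -2.2, 2.2, -1, 0.2

x=5: ŷ = 12 + 7·5 = 47; r = 47.8 − 47 = 0.8
x=7: ŷ = 12 + 7·7 = 61; r = 58.8 − 61 = -2.2
x=9: ŷ = 12 + 7·9 = 75; r = 77.2 − 75 = 2.2
x=11: ŷ = 12 + 7·11 = 89; r = 88 − 89 = -1
x=13: ŷ = 12 + 7·13 = 103; r = 103.2 − 103 = 0.2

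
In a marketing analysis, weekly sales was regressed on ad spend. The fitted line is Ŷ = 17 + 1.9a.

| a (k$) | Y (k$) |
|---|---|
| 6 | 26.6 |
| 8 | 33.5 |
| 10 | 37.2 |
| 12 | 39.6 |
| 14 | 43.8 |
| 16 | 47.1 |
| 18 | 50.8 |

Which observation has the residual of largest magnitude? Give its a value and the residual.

a = 6, e = -1.8

a=6: Ŷ = 17 + 1.9·6 = 28.4; e = 26.6 − 28.4 = -1.8
a=8: Ŷ = 17 + 1.9·8 = 32.2; e = 33.5 − 32.2 = 1.3
a=10: Ŷ = 17 + 1.9·10 = 36; e = 37.2 − 36 = 1.2
a=12: Ŷ = 17 + 1.9·12 = 39.8; e = 39.6 − 39.8 = -0.2
a=14: Ŷ = 17 + 1.9·14 = 43.6; e = 43.8 − 43.6 = 0.2
a=16: Ŷ = 17 + 1.9·16 = 47.4; e = 47.1 − 47.4 = -0.3
a=18: Ŷ = 17 + 1.9·18 = 51.2; e = 50.8 − 51.2 = -0.4
Largest |e| is 1.8 at a = 6, residual -1.8.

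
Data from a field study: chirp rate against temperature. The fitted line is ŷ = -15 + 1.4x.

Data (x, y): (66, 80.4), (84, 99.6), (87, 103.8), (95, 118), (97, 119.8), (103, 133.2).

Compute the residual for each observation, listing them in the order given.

3, -3, -3, 0, -1, 4

x=66: ŷ = -15 + 1.4·66 = 77.4; r = 80.4 − 77.4 = 3
x=84: ŷ = -15 + 1.4·84 = 102.6; r = 99.6 − 102.6 = -3
x=87: ŷ = -15 + 1.4·87 = 106.8; r = 103.8 − 106.8 = -3
x=95: ŷ = -15 + 1.4·95 = 118; r = 118 − 118 = 0
x=97: ŷ = -15 + 1.4·97 = 120.8; r = 119.8 − 120.8 = -1
x=103: ŷ = -15 + 1.4·103 = 129.2; r = 133.2 − 129.2 = 4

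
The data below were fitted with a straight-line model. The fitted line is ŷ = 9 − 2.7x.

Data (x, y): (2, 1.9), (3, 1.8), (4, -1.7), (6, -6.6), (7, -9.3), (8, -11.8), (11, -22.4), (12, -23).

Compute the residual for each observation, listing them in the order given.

x=2: ŷ = 9 − 2.7·2 = 3.6; e = 1.9 − 3.6 = -1.7
x=3: ŷ = 9 − 2.7·3 = 0.9; e = 1.8 − 0.9 = 0.9
x=4: ŷ = 9 − 2.7·4 = -1.8; e = -1.7 − (-1.8) = 0.1
x=6: ŷ = 9 − 2.7·6 = -7.2; e = -6.6 − (-7.2) = 0.6
x=7: ŷ = 9 − 2.7·7 = -9.9; e = -9.3 − (-9.9) = 0.6
x=8: ŷ = 9 − 2.7·8 = -12.6; e = -11.8 − (-12.6) = 0.8
x=11: ŷ = 9 − 2.7·11 = -20.7; e = -22.4 − (-20.7) = -1.7
x=12: ŷ = 9 − 2.7·12 = -23.4; e = -23 − (-23.4) = 0.4

-1.7, 0.9, 0.1, 0.6, 0.6, 0.8, -1.7, 0.4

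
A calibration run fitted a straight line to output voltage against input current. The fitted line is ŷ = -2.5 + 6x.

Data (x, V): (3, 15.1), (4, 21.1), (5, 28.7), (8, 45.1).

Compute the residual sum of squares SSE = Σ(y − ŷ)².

x=3: ŷ = -2.5 + 6·3 = 15.5; r = 15.1 − 15.5 = -0.4
x=4: ŷ = -2.5 + 6·4 = 21.5; r = 21.1 − 21.5 = -0.4
x=5: ŷ = -2.5 + 6·5 = 27.5; r = 28.7 − 27.5 = 1.2
x=8: ŷ = -2.5 + 6·8 = 45.5; r = 45.1 − 45.5 = -0.4
SSE = 0.16 + 0.16 + 1.44 + 0.16 = 1.92

SSE = 1.92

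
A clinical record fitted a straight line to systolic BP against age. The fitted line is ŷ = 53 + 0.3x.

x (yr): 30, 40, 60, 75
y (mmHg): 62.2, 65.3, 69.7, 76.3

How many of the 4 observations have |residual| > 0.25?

3

x=30: ŷ = 53 + 0.3·30 = 62; r = 62.2 − 62 = 0.2
x=40: ŷ = 53 + 0.3·40 = 65; r = 65.3 − 65 = 0.3
x=60: ŷ = 53 + 0.3·60 = 71; r = 69.7 − 71 = -1.3
x=75: ŷ = 53 + 0.3·75 = 75.5; r = 76.3 − 75.5 = 0.8
|r| > 0.25: x=40 (|r|=0.3), x=60 (|r|=1.3), x=75 (|r|=0.8) → 3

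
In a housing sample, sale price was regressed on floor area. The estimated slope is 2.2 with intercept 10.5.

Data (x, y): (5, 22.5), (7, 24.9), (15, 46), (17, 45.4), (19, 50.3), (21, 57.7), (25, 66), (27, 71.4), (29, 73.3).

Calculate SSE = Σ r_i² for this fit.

x=5: ŷ = 10.5 + 2.2·5 = 21.5; r = 22.5 − 21.5 = 1
x=7: ŷ = 10.5 + 2.2·7 = 25.9; r = 24.9 − 25.9 = -1
x=15: ŷ = 10.5 + 2.2·15 = 43.5; r = 46 − 43.5 = 2.5
x=17: ŷ = 10.5 + 2.2·17 = 47.9; r = 45.4 − 47.9 = -2.5
x=19: ŷ = 10.5 + 2.2·19 = 52.3; r = 50.3 − 52.3 = -2
x=21: ŷ = 10.5 + 2.2·21 = 56.7; r = 57.7 − 56.7 = 1
x=25: ŷ = 10.5 + 2.2·25 = 65.5; r = 66 − 65.5 = 0.5
x=27: ŷ = 10.5 + 2.2·27 = 69.9; r = 71.4 − 69.9 = 1.5
x=29: ŷ = 10.5 + 2.2·29 = 74.3; r = 73.3 − 74.3 = -1
SSE = 1 + 1 + 6.25 + 6.25 + 4 + 1 + 0.25 + 2.25 + 1 = 23

SSE = 23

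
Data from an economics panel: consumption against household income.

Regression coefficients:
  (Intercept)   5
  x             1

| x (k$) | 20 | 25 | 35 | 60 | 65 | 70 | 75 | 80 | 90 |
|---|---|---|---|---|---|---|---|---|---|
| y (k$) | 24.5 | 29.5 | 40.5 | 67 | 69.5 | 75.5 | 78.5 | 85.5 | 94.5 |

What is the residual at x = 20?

ŷ = 5 + 20 = 25
e = 24.5 − 25 = -0.5

e = -0.5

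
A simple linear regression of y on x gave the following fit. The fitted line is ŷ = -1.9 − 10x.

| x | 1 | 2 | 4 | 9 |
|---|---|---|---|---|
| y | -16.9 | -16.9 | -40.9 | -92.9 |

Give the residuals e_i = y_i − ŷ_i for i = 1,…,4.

-5, 5, 1, -1

x=1: ŷ = -1.9 − 10·1 = -11.9; e = -16.9 − (-11.9) = -5
x=2: ŷ = -1.9 − 10·2 = -21.9; e = -16.9 − (-21.9) = 5
x=4: ŷ = -1.9 − 10·4 = -41.9; e = -40.9 − (-41.9) = 1
x=9: ŷ = -1.9 − 10·9 = -91.9; e = -92.9 − (-91.9) = -1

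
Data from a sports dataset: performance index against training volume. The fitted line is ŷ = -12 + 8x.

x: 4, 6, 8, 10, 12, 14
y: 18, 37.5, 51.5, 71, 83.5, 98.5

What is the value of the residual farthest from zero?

x=4: ŷ = -12 + 8·4 = 20; e = 18 − 20 = -2
x=6: ŷ = -12 + 8·6 = 36; e = 37.5 − 36 = 1.5
x=8: ŷ = -12 + 8·8 = 52; e = 51.5 − 52 = -0.5
x=10: ŷ = -12 + 8·10 = 68; e = 71 − 68 = 3
x=12: ŷ = -12 + 8·12 = 84; e = 83.5 − 84 = -0.5
x=14: ŷ = -12 + 8·14 = 100; e = 98.5 − 100 = -1.5
Largest |e| is 3 at x = 10, residual 3.

e = 3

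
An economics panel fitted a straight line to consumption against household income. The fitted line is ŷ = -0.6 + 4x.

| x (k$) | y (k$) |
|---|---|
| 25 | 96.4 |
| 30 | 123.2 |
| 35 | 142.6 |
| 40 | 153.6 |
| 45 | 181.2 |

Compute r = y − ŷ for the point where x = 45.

r = 1.8

ŷ = -0.6 + 4·45 = 179.4
r = 181.2 − 179.4 = 1.8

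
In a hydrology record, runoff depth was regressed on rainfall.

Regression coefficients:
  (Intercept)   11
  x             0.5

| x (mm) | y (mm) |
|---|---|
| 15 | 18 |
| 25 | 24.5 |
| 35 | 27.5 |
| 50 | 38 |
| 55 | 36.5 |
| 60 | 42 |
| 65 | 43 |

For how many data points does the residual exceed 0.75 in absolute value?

x=15: ŷ = 11 + 0.5·15 = 18.5; e = 18 − 18.5 = -0.5
x=25: ŷ = 11 + 0.5·25 = 23.5; e = 24.5 − 23.5 = 1
x=35: ŷ = 11 + 0.5·35 = 28.5; e = 27.5 − 28.5 = -1
x=50: ŷ = 11 + 0.5·50 = 36; e = 38 − 36 = 2
x=55: ŷ = 11 + 0.5·55 = 38.5; e = 36.5 − 38.5 = -2
x=60: ŷ = 11 + 0.5·60 = 41; e = 42 − 41 = 1
x=65: ŷ = 11 + 0.5·65 = 43.5; e = 43 − 43.5 = -0.5
|e| > 0.75: x=25 (|e|=1), x=35 (|e|=1), x=50 (|e|=2), x=55 (|e|=2), x=60 (|e|=1) → 5

5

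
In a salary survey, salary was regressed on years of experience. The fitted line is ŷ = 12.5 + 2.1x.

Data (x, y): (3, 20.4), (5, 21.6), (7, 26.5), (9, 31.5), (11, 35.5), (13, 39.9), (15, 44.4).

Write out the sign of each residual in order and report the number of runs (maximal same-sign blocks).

x=3: ŷ = 12.5 + 2.1·3 = 18.8; e = 20.4 − 18.8 = 1.6
x=5: ŷ = 12.5 + 2.1·5 = 23; e = 21.6 − 23 = -1.4
x=7: ŷ = 12.5 + 2.1·7 = 27.2; e = 26.5 − 27.2 = -0.7
x=9: ŷ = 12.5 + 2.1·9 = 31.4; e = 31.5 − 31.4 = 0.1
x=11: ŷ = 12.5 + 2.1·11 = 35.6; e = 35.5 − 35.6 = -0.1
x=13: ŷ = 12.5 + 2.1·13 = 39.8; e = 39.9 − 39.8 = 0.1
x=15: ŷ = 12.5 + 2.1·15 = 44; e = 44.4 − 44 = 0.4
Signs: + − − + − + +
Runs: +×1, −×2, +×1, −×1, +×2 → 5

5 runs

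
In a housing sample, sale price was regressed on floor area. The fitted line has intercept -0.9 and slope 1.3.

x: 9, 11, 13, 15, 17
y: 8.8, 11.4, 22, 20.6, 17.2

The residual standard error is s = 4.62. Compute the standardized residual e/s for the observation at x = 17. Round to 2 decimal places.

-0.87

ŷ = -0.9 + 1.3·17 = 21.2
e = 17.2 − 21.2 = -4
e/s = -4 / 4.62 = -0.87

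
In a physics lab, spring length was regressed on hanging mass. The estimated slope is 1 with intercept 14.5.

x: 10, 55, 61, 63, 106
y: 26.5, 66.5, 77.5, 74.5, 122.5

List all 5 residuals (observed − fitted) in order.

x=10: ŷ = 14.5 + 10 = 24.5; e = 26.5 − 24.5 = 2
x=55: ŷ = 14.5 + 55 = 69.5; e = 66.5 − 69.5 = -3
x=61: ŷ = 14.5 + 61 = 75.5; e = 77.5 − 75.5 = 2
x=63: ŷ = 14.5 + 63 = 77.5; e = 74.5 − 77.5 = -3
x=106: ŷ = 14.5 + 106 = 120.5; e = 122.5 − 120.5 = 2

2, -3, 2, -3, 2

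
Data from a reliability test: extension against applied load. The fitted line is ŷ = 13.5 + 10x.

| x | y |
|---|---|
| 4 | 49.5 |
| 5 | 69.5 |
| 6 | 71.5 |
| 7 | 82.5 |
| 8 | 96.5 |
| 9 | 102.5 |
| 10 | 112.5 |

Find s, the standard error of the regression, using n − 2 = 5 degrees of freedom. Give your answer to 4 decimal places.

x=4: ŷ = 13.5 + 10·4 = 53.5; e = 49.5 − 53.5 = -4
x=5: ŷ = 13.5 + 10·5 = 63.5; e = 69.5 − 63.5 = 6
x=6: ŷ = 13.5 + 10·6 = 73.5; e = 71.5 − 73.5 = -2
x=7: ŷ = 13.5 + 10·7 = 83.5; e = 82.5 − 83.5 = -1
x=8: ŷ = 13.5 + 10·8 = 93.5; e = 96.5 − 93.5 = 3
x=9: ŷ = 13.5 + 10·9 = 103.5; e = 102.5 − 103.5 = -1
x=10: ŷ = 13.5 + 10·10 = 113.5; e = 112.5 − 113.5 = -1
SSE = 16 + 36 + 4 + 1 + 9 + 1 + 1 = 68
s = √(68/5) = √13.6 ≈ 3.6878

s = 3.6878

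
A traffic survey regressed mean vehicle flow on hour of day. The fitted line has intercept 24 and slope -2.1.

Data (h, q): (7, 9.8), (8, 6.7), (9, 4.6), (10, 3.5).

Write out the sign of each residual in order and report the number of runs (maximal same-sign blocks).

h=7: q̂ = 24 − 2.1·7 = 9.3; e = 9.8 − 9.3 = 0.5
h=8: q̂ = 24 − 2.1·8 = 7.2; e = 6.7 − 7.2 = -0.5
h=9: q̂ = 24 − 2.1·9 = 5.1; e = 4.6 − 5.1 = -0.5
h=10: q̂ = 24 − 2.1·10 = 3; e = 3.5 − 3 = 0.5
Signs: + − − +
Runs: +×1, −×2, +×1 → 3

3 runs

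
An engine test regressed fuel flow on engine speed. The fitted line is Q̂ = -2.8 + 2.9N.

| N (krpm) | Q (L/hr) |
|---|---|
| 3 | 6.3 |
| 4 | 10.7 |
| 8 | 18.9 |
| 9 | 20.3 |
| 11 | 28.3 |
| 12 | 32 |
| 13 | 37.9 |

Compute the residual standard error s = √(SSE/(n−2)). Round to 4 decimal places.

s = 2.2208

N=3: Q̂ = -2.8 + 2.9·3 = 5.9; r = 6.3 − 5.9 = 0.4
N=4: Q̂ = -2.8 + 2.9·4 = 8.8; r = 10.7 − 8.8 = 1.9
N=8: Q̂ = -2.8 + 2.9·8 = 20.4; r = 18.9 − 20.4 = -1.5
N=9: Q̂ = -2.8 + 2.9·9 = 23.3; r = 20.3 − 23.3 = -3
N=11: Q̂ = -2.8 + 2.9·11 = 29.1; r = 28.3 − 29.1 = -0.8
N=12: Q̂ = -2.8 + 2.9·12 = 32; r = 32 − 32 = 0
N=13: Q̂ = -2.8 + 2.9·13 = 34.9; r = 37.9 − 34.9 = 3
SSE = 0.16 + 3.61 + 2.25 + 9 + 0.64 + 0 + 9 = 24.66
s = √(24.66/5) = √4.932 ≈ 2.2208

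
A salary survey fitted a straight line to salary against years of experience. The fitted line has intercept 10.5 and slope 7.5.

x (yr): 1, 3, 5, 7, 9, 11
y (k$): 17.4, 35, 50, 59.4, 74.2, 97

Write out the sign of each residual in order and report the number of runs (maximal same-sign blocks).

x=1: ŷ = 10.5 + 7.5·1 = 18; e = 17.4 − 18 = -0.6
x=3: ŷ = 10.5 + 7.5·3 = 33; e = 35 − 33 = 2
x=5: ŷ = 10.5 + 7.5·5 = 48; e = 50 − 48 = 2
x=7: ŷ = 10.5 + 7.5·7 = 63; e = 59.4 − 63 = -3.6
x=9: ŷ = 10.5 + 7.5·9 = 78; e = 74.2 − 78 = -3.8
x=11: ŷ = 10.5 + 7.5·11 = 93; e = 97 − 93 = 4
Signs: − + + − − +
Runs: −×1, +×2, −×2, +×1 → 4

4 runs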